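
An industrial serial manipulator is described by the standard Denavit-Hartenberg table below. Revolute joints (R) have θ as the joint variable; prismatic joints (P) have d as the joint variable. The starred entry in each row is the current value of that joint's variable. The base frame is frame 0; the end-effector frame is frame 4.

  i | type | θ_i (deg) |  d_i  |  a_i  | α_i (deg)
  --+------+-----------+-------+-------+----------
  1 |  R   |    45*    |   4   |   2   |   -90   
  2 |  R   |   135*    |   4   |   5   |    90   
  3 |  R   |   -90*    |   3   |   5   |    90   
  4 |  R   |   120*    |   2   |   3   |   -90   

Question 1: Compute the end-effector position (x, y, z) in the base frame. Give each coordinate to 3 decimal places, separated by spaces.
after link 1: o_1 = (1.4142, 1.4142, 4.0000)
after link 2: o_2 = (-3.9142, 1.7426, 0.4645)
after link 3: o_3 = (1.1213, -0.2929, -1.6569)
after link 4: o_4 = (2.3597, 3.0668, -2.0798)

2.360 3.067 -2.080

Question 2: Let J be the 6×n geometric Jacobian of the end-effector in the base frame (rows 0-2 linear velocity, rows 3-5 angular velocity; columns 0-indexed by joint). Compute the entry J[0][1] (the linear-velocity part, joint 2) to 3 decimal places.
axis z_1 = (-0.7071,0.7071,0.0000); lever o_n−o_1 = (0.9455,1.6526,-6.0798)
cross product → J_v[:, 1] = (-4.2990,-4.2990,-1.8371)
J_ω[:, 1] = z_1
entry J[0][1] = -4.2990

-4.299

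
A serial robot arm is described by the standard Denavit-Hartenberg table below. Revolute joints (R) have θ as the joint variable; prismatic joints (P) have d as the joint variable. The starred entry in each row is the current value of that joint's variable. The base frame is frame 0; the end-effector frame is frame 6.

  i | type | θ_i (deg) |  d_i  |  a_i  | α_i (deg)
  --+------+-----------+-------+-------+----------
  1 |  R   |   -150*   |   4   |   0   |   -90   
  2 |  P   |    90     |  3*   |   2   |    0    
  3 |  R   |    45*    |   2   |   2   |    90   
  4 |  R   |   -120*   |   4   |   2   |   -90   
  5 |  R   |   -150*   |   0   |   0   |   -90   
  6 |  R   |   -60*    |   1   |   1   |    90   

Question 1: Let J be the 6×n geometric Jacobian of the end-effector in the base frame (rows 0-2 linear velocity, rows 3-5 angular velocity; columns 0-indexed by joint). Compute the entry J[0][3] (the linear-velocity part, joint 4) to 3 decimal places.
axis z_3 = (-0.6124,-0.3536,-0.7071); lever o_n−o_3 = (-4.4181,0.0162,-3.4171)
cross product → J_v[:, 3] = (1.2196,1.0315,-1.5720)
J_ω[:, 3] = z_3
entry J[0][3] = 1.2196

1.220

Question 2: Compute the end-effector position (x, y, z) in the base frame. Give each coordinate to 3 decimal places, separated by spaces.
after link 1: o_1 = (0.0000, 0.0000, 4.0000)
after link 2: o_2 = (1.5000, -2.5981, 2.0000)
after link 3: o_3 = (3.7247, -3.6230, 0.5858)
after link 4: o_4 = (-0.2031, -3.8908, -1.5355)
after link 5: o_5 = (-0.2031, -3.8908, -1.5355)
after link 6: o_6 = (-0.6933, -3.6068, -2.8313)

-0.693 -3.607 -2.831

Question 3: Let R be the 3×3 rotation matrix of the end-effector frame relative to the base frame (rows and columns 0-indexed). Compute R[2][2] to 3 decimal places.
End-effector z-axis (col 2 of R) = (-0.1491,0.9526,0.2652)
R[2][2] = 0.2652

0.265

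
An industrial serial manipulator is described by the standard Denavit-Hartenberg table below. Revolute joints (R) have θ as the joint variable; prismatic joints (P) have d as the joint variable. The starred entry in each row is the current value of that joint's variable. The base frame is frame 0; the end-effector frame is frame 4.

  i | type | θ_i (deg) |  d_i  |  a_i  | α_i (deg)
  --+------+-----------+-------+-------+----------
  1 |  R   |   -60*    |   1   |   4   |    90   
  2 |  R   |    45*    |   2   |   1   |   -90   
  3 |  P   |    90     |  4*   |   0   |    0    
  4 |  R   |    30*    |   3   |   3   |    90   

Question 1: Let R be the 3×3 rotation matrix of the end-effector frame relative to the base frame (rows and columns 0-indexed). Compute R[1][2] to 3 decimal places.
-0.280

End-effector z-axis (col 2 of R) = (0.7392,-0.2803,0.6124)
R[1][2] = -0.2803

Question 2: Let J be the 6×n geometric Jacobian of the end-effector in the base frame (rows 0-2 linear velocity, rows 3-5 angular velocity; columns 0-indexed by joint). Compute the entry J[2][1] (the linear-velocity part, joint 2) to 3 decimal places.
axis z_1 = (-0.8660,-0.5000,0.0000); lever o_n−o_1 = (-2.1337,4.8918,4.5962)
cross product → J_v[:, 1] = (-2.2981,3.9804,-5.3033)
J_ω[:, 1] = z_1
entry J[2][1] = -5.3033

-5.303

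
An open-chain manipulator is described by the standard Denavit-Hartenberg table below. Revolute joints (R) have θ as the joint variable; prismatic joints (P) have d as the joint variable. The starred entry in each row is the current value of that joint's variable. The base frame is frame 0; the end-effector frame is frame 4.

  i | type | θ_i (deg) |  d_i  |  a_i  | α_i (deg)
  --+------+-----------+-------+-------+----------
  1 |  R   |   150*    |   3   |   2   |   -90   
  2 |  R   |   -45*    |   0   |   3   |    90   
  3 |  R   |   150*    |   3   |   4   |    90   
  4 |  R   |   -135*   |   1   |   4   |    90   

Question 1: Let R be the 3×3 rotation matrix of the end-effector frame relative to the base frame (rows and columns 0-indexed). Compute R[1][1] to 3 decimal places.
-0.573

End-effector y-axis (col 1 of R) = (-0.7392,-0.5732,0.3536)
R[1][1] = -0.5732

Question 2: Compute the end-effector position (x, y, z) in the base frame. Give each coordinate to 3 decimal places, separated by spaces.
-3.875 0.561 4.879

after link 1: o_1 = (-1.7321, 1.0000, 3.0000)
after link 2: o_2 = (-3.5692, 2.0607, 5.1213)
after link 3: o_3 = (-0.6107, -1.9568, 4.7932)
after link 4: o_4 = (-3.8749, 0.5608, 4.8788)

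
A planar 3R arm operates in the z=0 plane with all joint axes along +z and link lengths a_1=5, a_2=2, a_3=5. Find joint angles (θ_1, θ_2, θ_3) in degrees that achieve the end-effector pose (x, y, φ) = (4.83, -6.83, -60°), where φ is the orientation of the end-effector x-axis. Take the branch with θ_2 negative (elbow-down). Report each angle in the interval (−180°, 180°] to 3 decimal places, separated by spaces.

-30.003 -150.007 120.010

wrist centre = target − a_3·(cos φ, sin φ) = (2.3300, -2.4999)
cos θ_2 = (11.6783−5²−2²)/(2·5·2) = -0.8661; θ_2 = -150.0070° (elbow-down)
β = atan2(-2.4999,2.3300) = -47.0143°; ψ = atan2(-0.9998,3.2678) = -17.0114°
θ_1 = β − ψ = -30.0029°
θ_3 = φ − θ_1 − θ_2 = 120.0099° (wrapped to (-180°,180°])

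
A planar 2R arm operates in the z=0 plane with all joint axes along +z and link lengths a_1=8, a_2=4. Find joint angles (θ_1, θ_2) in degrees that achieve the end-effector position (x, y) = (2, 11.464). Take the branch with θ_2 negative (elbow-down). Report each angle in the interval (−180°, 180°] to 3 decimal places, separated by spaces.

90.001 -30.004

cos θ_2 = (135.4233−8²−4²)/(2·8·4) = 0.8660; θ_2 = -30.0042° (elbow-down)
β = atan2(11.4640,2.0000) = 80.1038°; ψ = atan2(-2.0003,11.4640) = -9.8974°
θ_1 = β − ψ = 90.0013°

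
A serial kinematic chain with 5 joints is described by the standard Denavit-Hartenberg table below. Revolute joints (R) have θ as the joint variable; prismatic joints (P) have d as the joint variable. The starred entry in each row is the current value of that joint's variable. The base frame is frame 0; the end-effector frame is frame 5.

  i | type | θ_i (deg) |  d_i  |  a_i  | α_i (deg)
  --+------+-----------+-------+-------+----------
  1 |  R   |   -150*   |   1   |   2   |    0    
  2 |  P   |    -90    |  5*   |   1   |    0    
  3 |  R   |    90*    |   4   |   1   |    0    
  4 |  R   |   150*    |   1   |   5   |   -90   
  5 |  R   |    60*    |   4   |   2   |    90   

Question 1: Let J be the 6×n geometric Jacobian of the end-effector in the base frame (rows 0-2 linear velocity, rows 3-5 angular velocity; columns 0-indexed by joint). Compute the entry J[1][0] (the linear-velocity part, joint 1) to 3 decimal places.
2.902

axis z_0 = ẑ; lever o_n−o_0 = (2.9019,3.3660,9.2679)
cross product → J_v[:, 0] = (-3.3660,2.9019,0.0000)
J_ω[:, 0] = z_0
entry J[1][0] = 2.9019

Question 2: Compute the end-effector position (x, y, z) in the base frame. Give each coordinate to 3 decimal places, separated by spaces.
2.902 3.366 9.268

after link 1: o_1 = (-1.7321, -1.0000, 1.0000)
after link 2: o_2 = (-2.2321, -0.1340, 6.0000)
after link 3: o_3 = (-3.0981, -0.6340, 10.0000)
after link 4: o_4 = (1.9019, -0.6340, 11.0000)
after link 5: o_5 = (2.9019, 3.3660, 9.2679)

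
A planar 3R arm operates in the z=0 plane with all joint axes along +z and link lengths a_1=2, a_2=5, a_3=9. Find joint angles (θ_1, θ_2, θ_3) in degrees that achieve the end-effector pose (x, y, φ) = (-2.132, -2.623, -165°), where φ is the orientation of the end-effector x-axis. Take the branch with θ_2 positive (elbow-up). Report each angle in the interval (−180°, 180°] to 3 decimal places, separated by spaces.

wrist centre = target − a_3·(cos φ, sin φ) = (6.5613, -0.2936)
cos θ_2 = (43.1373−2²−5²)/(2·2·5) = 0.7069; θ_2 = 45.0196° (elbow-up)
β = atan2(-0.2936,6.5613) = -2.5624°; ψ = atan2(3.5367,5.5343) = 32.5808°
θ_1 = β − ψ = -35.1432°
θ_3 = φ − θ_1 − θ_2 = -174.8764° (wrapped to (-180°,180°])

-35.143 45.020 -174.876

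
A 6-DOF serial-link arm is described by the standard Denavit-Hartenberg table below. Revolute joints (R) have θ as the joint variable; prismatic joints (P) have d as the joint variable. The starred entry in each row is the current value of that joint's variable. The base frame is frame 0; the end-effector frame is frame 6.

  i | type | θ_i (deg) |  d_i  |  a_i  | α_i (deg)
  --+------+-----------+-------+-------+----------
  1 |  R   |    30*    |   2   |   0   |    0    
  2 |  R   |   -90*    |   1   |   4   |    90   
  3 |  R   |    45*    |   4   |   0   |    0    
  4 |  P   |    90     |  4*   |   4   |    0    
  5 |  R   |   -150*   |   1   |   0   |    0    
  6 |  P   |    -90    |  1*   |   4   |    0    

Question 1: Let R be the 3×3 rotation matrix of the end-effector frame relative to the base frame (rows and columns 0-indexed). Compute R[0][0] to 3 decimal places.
-0.129

End-effector x-axis (col 0 of R) = (-0.1294,0.2241,-0.9659)
R[0][0] = -0.1294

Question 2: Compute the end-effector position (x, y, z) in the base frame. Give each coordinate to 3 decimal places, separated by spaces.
-8.592 -5.118 1.965

after link 1: o_1 = (0.0000, 0.0000, 2.0000)
after link 2: o_2 = (2.0000, -3.4641, 3.0000)
after link 3: o_3 = (-1.4641, -5.4641, 3.0000)
after link 4: o_4 = (-6.3424, -5.0146, 5.8284)
after link 5: o_5 = (-7.2084, -5.5146, 5.8284)
after link 6: o_6 = (-8.5921, -5.1180, 1.9647)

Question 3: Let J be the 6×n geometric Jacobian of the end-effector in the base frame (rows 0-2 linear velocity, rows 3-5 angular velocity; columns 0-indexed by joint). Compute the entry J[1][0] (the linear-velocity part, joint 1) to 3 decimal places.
axis z_0 = ẑ; lever o_n−o_0 = (-8.5921,-5.1180,1.9647)
cross product → J_v[:, 0] = (5.1180,-8.5921,0.0000)
J_ω[:, 0] = z_0
entry J[1][0] = -8.5921

-8.592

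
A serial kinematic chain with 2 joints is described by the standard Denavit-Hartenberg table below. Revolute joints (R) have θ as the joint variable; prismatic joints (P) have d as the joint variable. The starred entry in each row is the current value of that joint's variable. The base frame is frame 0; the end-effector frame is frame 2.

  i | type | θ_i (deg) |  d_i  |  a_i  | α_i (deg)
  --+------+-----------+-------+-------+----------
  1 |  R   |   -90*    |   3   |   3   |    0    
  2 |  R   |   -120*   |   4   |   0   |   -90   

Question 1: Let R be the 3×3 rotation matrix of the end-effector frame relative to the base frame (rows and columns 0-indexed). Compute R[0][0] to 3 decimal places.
End-effector x-axis (col 0 of R) = (-0.8660,0.5000,0.0000)
R[0][0] = -0.8660

-0.866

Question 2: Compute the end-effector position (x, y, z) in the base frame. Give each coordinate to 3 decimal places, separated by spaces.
0.000 -3.000 7.000

after link 1: o_1 = (0.0000, -3.0000, 3.0000)
after link 2: o_2 = (0.0000, -3.0000, 7.0000)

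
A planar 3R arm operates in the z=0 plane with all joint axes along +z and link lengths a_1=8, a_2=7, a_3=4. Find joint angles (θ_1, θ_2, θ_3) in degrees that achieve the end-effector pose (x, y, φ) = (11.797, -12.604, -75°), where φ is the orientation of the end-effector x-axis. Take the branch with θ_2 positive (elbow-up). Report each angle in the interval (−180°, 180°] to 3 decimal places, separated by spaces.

wrist centre = target − a_3·(cos φ, sin φ) = (10.7617, -8.7403)
cos θ_2 = (192.2075−8²−7²)/(2·8·7) = 0.7072; θ_2 = 44.9917° (elbow-up)
β = atan2(-8.7403,10.7617) = -39.0823°; ψ = atan2(4.9490,12.9505) = 20.9144°
θ_1 = β − ψ = -59.9967°
θ_3 = φ − θ_1 − θ_2 = -59.9950° (wrapped to (-180°,180°])

-59.997 44.992 -59.995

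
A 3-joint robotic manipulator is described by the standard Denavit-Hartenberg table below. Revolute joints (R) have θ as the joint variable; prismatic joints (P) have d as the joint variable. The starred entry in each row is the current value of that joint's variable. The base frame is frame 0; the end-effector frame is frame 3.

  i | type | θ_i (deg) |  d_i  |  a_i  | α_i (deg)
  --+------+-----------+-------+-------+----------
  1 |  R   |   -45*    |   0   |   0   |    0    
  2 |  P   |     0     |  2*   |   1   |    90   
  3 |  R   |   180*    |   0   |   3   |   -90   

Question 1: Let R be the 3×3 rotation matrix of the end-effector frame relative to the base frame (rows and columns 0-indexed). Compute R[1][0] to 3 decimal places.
End-effector x-axis (col 0 of R) = (-0.7071,0.7071,0.0000)
R[1][0] = 0.7071

0.707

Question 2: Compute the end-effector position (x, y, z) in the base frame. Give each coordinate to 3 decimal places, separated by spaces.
-1.414 1.414 2.000

after link 1: o_1 = (0.0000, 0.0000, 0.0000)
after link 2: o_2 = (0.7071, -0.7071, 2.0000)
after link 3: o_3 = (-1.4142, 1.4142, 2.0000)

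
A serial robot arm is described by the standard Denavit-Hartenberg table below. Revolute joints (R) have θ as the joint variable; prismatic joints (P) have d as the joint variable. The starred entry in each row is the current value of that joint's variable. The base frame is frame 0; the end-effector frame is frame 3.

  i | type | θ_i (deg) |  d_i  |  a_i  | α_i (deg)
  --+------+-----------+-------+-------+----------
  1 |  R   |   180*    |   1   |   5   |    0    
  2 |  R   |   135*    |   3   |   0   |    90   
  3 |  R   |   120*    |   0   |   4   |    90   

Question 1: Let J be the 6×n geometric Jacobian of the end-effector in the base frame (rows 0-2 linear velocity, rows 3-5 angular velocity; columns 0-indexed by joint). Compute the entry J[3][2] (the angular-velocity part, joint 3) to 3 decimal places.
axis z_2 = (-0.7071,-0.7071,0.0000); lever o_n−o_2 = (-1.4142,1.4142,3.4641)
cross product → J_v[:, 2] = (-2.4495,2.4495,-2.0000)
J_ω[:, 2] = z_2
entry J[3][2] = -0.7071

-0.707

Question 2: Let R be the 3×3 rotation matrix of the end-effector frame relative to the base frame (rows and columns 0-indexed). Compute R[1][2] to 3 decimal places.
-0.612

End-effector z-axis (col 2 of R) = (0.6124,-0.6124,0.5000)
R[1][2] = -0.6124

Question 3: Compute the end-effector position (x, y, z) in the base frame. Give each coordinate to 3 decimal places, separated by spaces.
-6.414 1.414 7.464

after link 1: o_1 = (-5.0000, 0.0000, 1.0000)
after link 2: o_2 = (-5.0000, 0.0000, 4.0000)
after link 3: o_3 = (-6.4142, 1.4142, 7.4641)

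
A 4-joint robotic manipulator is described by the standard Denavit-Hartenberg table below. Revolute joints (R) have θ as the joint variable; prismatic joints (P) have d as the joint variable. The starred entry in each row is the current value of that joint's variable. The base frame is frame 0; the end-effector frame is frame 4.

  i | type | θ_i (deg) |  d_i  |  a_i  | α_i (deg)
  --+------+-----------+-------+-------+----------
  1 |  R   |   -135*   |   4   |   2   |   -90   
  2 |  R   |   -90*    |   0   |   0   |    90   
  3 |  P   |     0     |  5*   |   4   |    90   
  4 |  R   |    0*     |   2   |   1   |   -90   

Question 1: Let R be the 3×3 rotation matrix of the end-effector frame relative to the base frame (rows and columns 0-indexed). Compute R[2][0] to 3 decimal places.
1.000

End-effector x-axis (col 0 of R) = (-0.0000,-0.0000,1.0000)
R[2][0] = 1.0000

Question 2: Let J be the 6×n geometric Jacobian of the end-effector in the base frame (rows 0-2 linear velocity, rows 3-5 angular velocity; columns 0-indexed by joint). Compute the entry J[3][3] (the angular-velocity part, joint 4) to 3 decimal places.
-0.707

axis z_3 = (-0.7071,0.7071,-0.0000); lever o_n−o_3 = (-1.4142,1.4142,1.0000)
cross product → J_v[:, 3] = (0.7071,0.7071,0.0000)
J_ω[:, 3] = z_3
entry J[3][3] = -0.7071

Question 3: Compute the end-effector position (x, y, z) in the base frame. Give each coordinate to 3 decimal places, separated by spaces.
after link 1: o_1 = (-1.4142, -1.4142, 4.0000)
after link 2: o_2 = (-1.4142, -1.4142, 4.0000)
after link 3: o_3 = (2.1213, 2.1213, 8.0000)
after link 4: o_4 = (0.7071, 3.5355, 9.0000)

0.707 3.536 9.000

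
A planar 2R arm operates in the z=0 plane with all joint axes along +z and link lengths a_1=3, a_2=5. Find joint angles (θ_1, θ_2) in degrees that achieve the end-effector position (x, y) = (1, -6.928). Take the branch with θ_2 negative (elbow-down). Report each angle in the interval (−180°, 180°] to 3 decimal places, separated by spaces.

-43.569 -60.006

cos θ_2 = (48.9972−3²−5²)/(2·3·5) = 0.4999; θ_2 = -60.0062° (elbow-down)
β = atan2(-6.9280,1.0000) = -81.7866°; ψ = atan2(-4.3304,5.4995) = -38.2173°
θ_1 = β − ψ = -43.5692°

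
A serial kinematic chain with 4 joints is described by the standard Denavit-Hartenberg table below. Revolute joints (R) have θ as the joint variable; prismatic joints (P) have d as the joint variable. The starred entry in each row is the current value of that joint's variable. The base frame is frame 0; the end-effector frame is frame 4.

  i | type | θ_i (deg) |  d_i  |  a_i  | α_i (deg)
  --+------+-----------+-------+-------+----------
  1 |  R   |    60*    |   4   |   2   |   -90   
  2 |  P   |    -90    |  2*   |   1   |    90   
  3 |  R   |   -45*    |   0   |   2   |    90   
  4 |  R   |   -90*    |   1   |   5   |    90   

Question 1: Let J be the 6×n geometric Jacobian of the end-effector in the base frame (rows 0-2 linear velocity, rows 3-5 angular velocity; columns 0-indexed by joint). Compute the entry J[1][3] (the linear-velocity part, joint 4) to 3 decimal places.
axis z_3 = (0.6124,-0.3536,-0.7071); lever o_n−o_3 = (3.1124,3.9766,-0.7071)
cross product → J_v[:, 3] = (3.0619,-1.7678,3.5355)
J_ω[:, 3] = z_3
entry J[1][3] = -1.7678

-1.768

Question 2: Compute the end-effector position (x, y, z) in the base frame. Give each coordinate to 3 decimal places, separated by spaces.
after link 1: o_1 = (1.0000, 1.7321, 4.0000)
after link 2: o_2 = (-0.7321, 2.7321, 5.0000)
after link 3: o_3 = (0.4927, 2.0249, 6.4142)
after link 4: o_4 = (3.6051, 6.0015, 5.7071)

3.605 6.002 5.707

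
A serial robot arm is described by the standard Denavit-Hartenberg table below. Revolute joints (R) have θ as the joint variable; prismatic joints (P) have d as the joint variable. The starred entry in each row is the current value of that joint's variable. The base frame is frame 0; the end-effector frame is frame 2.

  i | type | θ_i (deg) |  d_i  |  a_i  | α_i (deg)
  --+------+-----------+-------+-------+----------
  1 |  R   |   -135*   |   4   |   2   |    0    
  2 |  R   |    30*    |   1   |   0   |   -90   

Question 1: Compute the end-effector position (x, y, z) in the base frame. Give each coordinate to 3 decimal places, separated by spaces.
-1.414 -1.414 5.000

after link 1: o_1 = (-1.4142, -1.4142, 4.0000)
after link 2: o_2 = (-1.4142, -1.4142, 5.0000)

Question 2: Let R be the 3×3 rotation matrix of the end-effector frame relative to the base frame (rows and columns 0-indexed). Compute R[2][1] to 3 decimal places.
-1.000

End-effector y-axis (col 1 of R) = (0.0000,-0.0000,-1.0000)
R[2][1] = -1.0000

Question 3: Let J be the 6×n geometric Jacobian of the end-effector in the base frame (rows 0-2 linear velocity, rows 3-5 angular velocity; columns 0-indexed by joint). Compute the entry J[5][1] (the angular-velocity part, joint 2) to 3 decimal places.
axis z_1 = (0.0000,0.0000,1.0000); lever o_n−o_1 = (0.0000,0.0000,1.0000)
cross product → J_v[:, 1] = (0.0000,0.0000,0.0000)
J_ω[:, 1] = z_1
entry J[5][1] = 1.0000

1.000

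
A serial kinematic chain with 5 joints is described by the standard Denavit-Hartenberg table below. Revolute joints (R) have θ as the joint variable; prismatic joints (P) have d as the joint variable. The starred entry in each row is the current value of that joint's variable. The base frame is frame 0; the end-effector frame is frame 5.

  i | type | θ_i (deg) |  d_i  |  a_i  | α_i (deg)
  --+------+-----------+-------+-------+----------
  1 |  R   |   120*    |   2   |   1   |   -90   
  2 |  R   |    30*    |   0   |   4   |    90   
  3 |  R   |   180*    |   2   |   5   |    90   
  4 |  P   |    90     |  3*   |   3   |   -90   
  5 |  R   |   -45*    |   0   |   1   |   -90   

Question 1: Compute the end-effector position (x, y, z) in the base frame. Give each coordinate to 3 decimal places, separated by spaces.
after link 1: o_1 = (-0.5000, 0.8660, 2.0000)
after link 2: o_2 = (-2.2321, 3.8660, 0.0000)
after link 3: o_3 = (-0.5670, 0.9821, 4.2321)
after link 4: o_4 = (-3.9151, 0.7811, 6.8301)
after link 5: o_5 = (-4.7042, 0.7337, 7.4425)

-4.704 0.734 7.442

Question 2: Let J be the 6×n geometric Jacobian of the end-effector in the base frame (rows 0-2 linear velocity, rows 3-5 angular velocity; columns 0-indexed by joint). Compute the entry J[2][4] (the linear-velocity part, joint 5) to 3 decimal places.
axis z_4 = (-0.4330,0.7500,-0.5000); lever o_n−o_4 = (-0.7891,-0.0474,0.6124)
cross product → J_v[:, 4] = (0.4356,0.6597,0.6124)
J_ω[:, 4] = z_4
entry J[2][4] = 0.6124

0.612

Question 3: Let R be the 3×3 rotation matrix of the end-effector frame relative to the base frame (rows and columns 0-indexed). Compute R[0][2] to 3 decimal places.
0.436

End-effector z-axis (col 2 of R) = (0.4356,0.6597,0.6124)
R[0][2] = 0.4356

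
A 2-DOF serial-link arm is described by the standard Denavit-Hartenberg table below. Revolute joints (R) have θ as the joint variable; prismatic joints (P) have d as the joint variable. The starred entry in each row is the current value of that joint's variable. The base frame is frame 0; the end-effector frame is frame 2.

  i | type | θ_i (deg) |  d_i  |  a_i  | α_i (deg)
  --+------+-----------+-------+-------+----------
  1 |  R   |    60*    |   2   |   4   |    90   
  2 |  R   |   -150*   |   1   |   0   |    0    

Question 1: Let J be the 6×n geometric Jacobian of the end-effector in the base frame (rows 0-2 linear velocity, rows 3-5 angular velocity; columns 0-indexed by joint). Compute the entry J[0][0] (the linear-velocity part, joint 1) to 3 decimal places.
axis z_0 = ẑ; lever o_n−o_0 = (2.8660,2.9641,2.0000)
cross product → J_v[:, 0] = (-2.9641,2.8660,0.0000)
J_ω[:, 0] = z_0
entry J[0][0] = -2.9641

-2.964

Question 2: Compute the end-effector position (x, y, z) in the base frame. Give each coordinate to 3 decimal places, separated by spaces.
2.866 2.964 2.000

after link 1: o_1 = (2.0000, 3.4641, 2.0000)
after link 2: o_2 = (2.8660, 2.9641, 2.0000)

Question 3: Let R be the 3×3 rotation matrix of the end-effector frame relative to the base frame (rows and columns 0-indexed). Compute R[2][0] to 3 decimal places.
End-effector x-axis (col 0 of R) = (-0.4330,-0.7500,-0.5000)
R[2][0] = -0.5000

-0.500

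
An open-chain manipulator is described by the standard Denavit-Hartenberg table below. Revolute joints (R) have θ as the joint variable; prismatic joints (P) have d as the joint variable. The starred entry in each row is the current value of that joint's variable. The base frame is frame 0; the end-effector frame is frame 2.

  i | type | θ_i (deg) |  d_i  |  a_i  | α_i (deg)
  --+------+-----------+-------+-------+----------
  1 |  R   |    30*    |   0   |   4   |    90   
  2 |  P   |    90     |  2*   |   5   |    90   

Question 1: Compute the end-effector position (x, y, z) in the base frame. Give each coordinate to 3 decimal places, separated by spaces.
after link 1: o_1 = (3.4641, 2.0000, 0.0000)
after link 2: o_2 = (4.4641, 0.2679, 5.0000)

4.464 0.268 5.000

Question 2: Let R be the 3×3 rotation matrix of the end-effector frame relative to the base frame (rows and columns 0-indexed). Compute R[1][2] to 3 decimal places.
End-effector z-axis (col 2 of R) = (0.8660,0.5000,-0.0000)
R[1][2] = 0.5000

0.500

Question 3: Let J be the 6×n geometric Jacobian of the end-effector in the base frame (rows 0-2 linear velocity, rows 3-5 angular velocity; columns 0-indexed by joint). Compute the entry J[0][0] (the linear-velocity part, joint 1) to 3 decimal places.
-0.268

axis z_0 = ẑ; lever o_n−o_0 = (4.4641,0.2679,5.0000)
cross product → J_v[:, 0] = (-0.2679,4.4641,0.0000)
J_ω[:, 0] = z_0
entry J[0][0] = -0.2679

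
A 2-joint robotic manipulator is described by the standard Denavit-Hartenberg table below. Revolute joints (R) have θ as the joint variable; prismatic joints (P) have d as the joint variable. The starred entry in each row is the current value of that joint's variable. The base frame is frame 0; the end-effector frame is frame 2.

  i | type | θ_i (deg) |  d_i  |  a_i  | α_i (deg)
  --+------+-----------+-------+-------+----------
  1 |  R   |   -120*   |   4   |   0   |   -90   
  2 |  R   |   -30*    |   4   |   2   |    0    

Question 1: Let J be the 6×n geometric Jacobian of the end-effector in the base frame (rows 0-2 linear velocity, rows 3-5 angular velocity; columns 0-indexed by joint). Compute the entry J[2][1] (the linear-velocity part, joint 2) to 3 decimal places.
-1.732

axis z_1 = (0.8660,-0.5000,0.0000); lever o_n−o_1 = (2.5981,-3.5000,1.0000)
cross product → J_v[:, 1] = (-0.5000,-0.8660,-1.7321)
J_ω[:, 1] = z_1
entry J[2][1] = -1.7321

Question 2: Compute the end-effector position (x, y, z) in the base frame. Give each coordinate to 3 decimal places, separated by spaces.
after link 1: o_1 = (0.0000, 0.0000, 4.0000)
after link 2: o_2 = (2.5981, -3.5000, 5.0000)

2.598 -3.500 5.000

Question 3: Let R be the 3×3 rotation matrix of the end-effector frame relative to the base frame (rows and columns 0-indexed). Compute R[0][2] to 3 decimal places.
End-effector z-axis (col 2 of R) = (0.8660,-0.5000,0.0000)
R[0][2] = 0.8660

0.866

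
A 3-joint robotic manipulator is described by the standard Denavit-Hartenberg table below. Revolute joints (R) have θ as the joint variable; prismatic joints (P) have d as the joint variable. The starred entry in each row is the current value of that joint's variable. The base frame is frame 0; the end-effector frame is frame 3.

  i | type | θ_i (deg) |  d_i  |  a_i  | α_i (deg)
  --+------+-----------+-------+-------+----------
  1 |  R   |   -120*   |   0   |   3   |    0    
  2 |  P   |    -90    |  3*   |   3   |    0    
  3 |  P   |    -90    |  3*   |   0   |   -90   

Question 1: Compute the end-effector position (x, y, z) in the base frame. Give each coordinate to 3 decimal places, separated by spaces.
after link 1: o_1 = (-1.5000, -2.5981, 0.0000)
after link 2: o_2 = (-4.0981, -1.0981, 3.0000)
after link 3: o_3 = (-4.0981, -1.0981, 6.0000)

-4.098 -1.098 6.000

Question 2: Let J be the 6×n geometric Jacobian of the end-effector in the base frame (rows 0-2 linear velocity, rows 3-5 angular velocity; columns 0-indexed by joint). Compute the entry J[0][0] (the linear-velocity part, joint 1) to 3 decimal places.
1.098

axis z_0 = ẑ; lever o_n−o_0 = (-4.0981,-1.0981,6.0000)
cross product → J_v[:, 0] = (1.0981,-4.0981,0.0000)
J_ω[:, 0] = z_0
entry J[0][0] = 1.0981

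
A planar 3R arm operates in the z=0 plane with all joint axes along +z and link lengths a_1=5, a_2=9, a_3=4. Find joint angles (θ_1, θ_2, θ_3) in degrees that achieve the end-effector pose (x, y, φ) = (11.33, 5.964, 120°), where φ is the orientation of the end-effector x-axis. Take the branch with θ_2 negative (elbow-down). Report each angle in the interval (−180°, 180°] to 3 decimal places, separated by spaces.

wrist centre = target − a_3·(cos φ, sin φ) = (13.3300, 2.4999)
cos θ_2 = (183.9384−5²−9²)/(2·5·9) = 0.8660; θ_2 = -30.0050° (elbow-down)
β = atan2(2.4999,13.3300) = 10.6218°; ψ = atan2(-4.5007,12.7938) = -19.3811°
θ_1 = β − ψ = 30.0029°
θ_3 = φ − θ_1 − θ_2 = 120.0020° (wrapped to (-180°,180°])

30.003 -30.005 120.002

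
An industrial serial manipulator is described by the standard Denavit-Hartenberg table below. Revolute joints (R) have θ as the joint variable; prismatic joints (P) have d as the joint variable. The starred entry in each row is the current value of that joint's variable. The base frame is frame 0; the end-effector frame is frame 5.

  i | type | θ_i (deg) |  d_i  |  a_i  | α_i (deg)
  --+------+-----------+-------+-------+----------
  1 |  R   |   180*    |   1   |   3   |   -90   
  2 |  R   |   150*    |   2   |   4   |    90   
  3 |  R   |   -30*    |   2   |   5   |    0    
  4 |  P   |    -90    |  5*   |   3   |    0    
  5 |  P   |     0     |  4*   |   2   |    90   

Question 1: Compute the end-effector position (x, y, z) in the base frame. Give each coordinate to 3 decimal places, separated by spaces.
-3.451 4.830 -11.441

after link 1: o_1 = (-3.0000, 0.0000, 1.0000)
after link 2: o_2 = (0.4641, -2.0000, -1.0000)
after link 3: o_3 = (3.2141, 0.5000, -4.8971)
after link 4: o_4 = (-0.5849, 3.0981, -8.4772)
after link 5: o_5 = (-3.4510, 4.8301, -11.4413)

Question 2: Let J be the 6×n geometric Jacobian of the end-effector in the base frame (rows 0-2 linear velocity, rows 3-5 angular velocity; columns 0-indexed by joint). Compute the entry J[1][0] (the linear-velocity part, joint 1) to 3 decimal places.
axis z_0 = ẑ; lever o_n−o_0 = (-3.4510,4.8301,-11.4413)
cross product → J_v[:, 0] = (-4.8301,-3.4510,0.0000)
J_ω[:, 0] = z_0
entry J[1][0] = -3.4510

-3.451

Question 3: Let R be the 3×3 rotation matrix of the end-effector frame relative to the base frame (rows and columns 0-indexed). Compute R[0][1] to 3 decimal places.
-0.500

End-effector y-axis (col 1 of R) = (-0.5000,-0.0000,-0.8660)
R[0][1] = -0.5000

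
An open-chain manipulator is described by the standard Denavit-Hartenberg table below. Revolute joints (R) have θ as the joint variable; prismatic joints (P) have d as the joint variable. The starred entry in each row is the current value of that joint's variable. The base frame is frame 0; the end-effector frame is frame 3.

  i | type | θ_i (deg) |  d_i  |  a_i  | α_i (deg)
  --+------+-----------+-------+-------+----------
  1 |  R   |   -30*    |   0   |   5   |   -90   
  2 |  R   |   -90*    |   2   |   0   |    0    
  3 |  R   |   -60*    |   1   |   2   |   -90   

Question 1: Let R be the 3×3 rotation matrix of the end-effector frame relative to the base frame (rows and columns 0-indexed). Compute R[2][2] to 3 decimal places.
End-effector z-axis (col 2 of R) = (0.4330,-0.2500,0.8660)
R[2][2] = 0.8660

0.866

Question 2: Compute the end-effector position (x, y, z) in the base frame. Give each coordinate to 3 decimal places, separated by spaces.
4.330 0.964 1.000

after link 1: o_1 = (4.3301, -2.5000, 0.0000)
after link 2: o_2 = (5.3301, -0.7679, 0.0000)
after link 3: o_3 = (4.3301, 0.9641, 1.0000)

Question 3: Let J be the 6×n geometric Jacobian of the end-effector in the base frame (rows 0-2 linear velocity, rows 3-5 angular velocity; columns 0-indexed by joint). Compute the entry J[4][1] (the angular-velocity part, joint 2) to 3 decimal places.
0.866

axis z_1 = (0.5000,0.8660,0.0000); lever o_n−o_1 = (0.0000,3.4641,1.0000)
cross product → J_v[:, 1] = (0.8660,-0.5000,1.7321)
J_ω[:, 1] = z_1
entry J[4][1] = 0.8660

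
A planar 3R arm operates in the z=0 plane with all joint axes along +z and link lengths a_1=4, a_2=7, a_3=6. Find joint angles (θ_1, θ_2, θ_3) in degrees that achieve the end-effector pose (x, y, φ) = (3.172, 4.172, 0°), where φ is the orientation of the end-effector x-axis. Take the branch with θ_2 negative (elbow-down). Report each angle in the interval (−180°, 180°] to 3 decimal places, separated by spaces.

-135.009 -134.998 -89.993

wrist centre = target − a_3·(cos φ, sin φ) = (-2.8280, 4.1720)
cos θ_2 = (25.4032−4²−7²)/(2·4·7) = -0.7071; θ_2 = -134.9983° (elbow-down)
β = atan2(4.1720,-2.8280) = 124.1315°; ψ = atan2(-4.9499,-0.9496) = -100.8599°
θ_1 = β − ψ = 224.9913°
θ_3 = φ − θ_1 − θ_2 = -89.9930° (wrapped to (-180°,180°])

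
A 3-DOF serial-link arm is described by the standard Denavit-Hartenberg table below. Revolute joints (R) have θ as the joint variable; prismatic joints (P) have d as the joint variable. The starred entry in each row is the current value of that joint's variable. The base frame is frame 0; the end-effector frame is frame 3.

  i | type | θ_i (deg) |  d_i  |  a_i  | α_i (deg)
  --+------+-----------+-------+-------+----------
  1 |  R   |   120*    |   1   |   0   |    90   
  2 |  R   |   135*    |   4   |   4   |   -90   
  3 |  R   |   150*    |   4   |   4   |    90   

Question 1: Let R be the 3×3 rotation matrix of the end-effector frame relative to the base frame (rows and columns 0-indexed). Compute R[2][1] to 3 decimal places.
-0.707

End-effector y-axis (col 1 of R) = (0.3536,-0.6124,-0.7071)
R[2][1] = -0.7071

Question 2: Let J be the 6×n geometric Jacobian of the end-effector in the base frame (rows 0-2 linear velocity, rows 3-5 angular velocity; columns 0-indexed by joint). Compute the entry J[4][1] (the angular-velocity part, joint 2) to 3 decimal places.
axis z_1 = (0.8660,0.5000,0.0000); lever o_n−o_1 = (3.3357,-1.7777,-2.4495)
cross product → J_v[:, 1] = (-1.2247,2.1213,-3.2074)
J_ω[:, 1] = z_1
entry J[4][1] = 0.5000

0.500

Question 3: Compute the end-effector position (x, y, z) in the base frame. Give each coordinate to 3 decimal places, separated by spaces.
after link 1: o_1 = (0.0000, 0.0000, 1.0000)
after link 2: o_2 = (4.8783, -0.4495, 3.8284)
after link 3: o_3 = (3.3357, -1.7777, -1.4495)

3.336 -1.778 -1.449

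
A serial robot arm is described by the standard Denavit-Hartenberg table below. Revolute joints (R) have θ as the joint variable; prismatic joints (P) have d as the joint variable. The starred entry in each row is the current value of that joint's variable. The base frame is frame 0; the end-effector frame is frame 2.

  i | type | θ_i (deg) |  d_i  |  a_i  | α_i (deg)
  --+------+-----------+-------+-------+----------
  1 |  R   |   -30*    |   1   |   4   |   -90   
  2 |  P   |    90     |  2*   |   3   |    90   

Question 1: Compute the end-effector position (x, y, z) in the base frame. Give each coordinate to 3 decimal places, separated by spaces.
after link 1: o_1 = (3.4641, -2.0000, 1.0000)
after link 2: o_2 = (4.4641, -0.2679, -2.0000)

4.464 -0.268 -2.000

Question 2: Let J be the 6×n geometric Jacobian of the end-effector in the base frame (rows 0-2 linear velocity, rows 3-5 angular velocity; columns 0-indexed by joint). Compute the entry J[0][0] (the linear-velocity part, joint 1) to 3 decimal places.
0.268

axis z_0 = ẑ; lever o_n−o_0 = (4.4641,-0.2679,-2.0000)
cross product → J_v[:, 0] = (0.2679,4.4641,-0.0000)
J_ω[:, 0] = z_0
entry J[0][0] = 0.2679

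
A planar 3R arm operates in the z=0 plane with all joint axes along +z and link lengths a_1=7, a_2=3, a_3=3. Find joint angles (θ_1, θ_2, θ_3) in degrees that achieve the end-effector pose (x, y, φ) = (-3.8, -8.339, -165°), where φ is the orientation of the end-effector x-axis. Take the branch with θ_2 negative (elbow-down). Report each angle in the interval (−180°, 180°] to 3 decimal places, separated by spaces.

wrist centre = target − a_3·(cos φ, sin φ) = (-0.9022, -7.5625)
cos θ_2 = (58.0061−7²−3²)/(2·7·3) = 0.0001; θ_2 = -89.9917° (elbow-down)
β = atan2(-7.5625,-0.9022) = -96.8033°; ψ = atan2(-3.0000,7.0004) = -23.1973°
θ_1 = β − ψ = -73.6060°
θ_3 = φ − θ_1 − θ_2 = -1.4023° (wrapped to (-180°,180°])

-73.606 -89.992 -1.402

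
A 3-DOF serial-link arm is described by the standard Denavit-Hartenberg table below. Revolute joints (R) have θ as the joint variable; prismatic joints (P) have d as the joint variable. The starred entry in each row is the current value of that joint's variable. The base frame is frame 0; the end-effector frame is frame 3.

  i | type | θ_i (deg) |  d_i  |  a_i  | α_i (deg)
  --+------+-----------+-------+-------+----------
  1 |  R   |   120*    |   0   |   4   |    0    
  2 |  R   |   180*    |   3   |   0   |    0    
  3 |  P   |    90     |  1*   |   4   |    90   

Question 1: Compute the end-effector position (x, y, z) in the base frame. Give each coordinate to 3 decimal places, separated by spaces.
1.464 5.464 4.000

after link 1: o_1 = (-2.0000, 3.4641, 0.0000)
after link 2: o_2 = (-2.0000, 3.4641, 3.0000)
after link 3: o_3 = (1.4641, 5.4641, 4.0000)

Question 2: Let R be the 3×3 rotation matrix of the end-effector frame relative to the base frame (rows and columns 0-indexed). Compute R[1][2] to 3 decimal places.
-0.866

End-effector z-axis (col 2 of R) = (0.5000,-0.8660,0.0000)
R[1][2] = -0.8660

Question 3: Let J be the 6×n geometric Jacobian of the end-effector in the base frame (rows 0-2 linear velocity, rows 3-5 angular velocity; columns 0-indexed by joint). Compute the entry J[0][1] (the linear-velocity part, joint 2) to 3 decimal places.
axis z_1 = (0.0000,0.0000,1.0000); lever o_n−o_1 = (3.4641,2.0000,4.0000)
cross product → J_v[:, 1] = (-2.0000,3.4641,0.0000)
J_ω[:, 1] = z_1
entry J[0][1] = -2.0000

-2.000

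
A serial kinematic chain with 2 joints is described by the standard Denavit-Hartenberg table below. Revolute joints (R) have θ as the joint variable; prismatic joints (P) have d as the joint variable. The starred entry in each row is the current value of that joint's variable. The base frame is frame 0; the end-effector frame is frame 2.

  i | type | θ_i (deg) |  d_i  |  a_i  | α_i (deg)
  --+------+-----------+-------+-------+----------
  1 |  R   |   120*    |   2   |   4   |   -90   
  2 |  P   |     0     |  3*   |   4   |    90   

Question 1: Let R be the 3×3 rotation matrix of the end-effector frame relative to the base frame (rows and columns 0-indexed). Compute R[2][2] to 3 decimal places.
End-effector z-axis (col 2 of R) = (0.0000,0.0000,1.0000)
R[2][2] = 1.0000

1.000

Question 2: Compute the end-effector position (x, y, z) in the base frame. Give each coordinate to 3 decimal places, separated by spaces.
-6.598 5.428 2.000

after link 1: o_1 = (-2.0000, 3.4641, 2.0000)
after link 2: o_2 = (-6.5981, 5.4282, 2.0000)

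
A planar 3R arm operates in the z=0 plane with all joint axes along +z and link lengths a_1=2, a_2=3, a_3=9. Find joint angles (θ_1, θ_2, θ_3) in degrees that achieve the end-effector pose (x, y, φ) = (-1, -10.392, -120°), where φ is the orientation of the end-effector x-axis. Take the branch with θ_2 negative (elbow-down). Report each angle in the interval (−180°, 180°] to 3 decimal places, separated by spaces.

wrist centre = target − a_3·(cos φ, sin φ) = (3.5000, -2.5978)
cos θ_2 = (18.9984−2²−3²)/(2·2·3) = 0.4999; θ_2 = -60.0087° (elbow-down)
β = atan2(-2.5978,3.5000) = -36.5836°; ψ = atan2(-2.5983,3.4996) = -36.5923°
θ_1 = β − ψ = 0.0087°
θ_3 = φ − θ_1 − θ_2 = -60.0000° (wrapped to (-180°,180°])

0.009 -60.009 -60.000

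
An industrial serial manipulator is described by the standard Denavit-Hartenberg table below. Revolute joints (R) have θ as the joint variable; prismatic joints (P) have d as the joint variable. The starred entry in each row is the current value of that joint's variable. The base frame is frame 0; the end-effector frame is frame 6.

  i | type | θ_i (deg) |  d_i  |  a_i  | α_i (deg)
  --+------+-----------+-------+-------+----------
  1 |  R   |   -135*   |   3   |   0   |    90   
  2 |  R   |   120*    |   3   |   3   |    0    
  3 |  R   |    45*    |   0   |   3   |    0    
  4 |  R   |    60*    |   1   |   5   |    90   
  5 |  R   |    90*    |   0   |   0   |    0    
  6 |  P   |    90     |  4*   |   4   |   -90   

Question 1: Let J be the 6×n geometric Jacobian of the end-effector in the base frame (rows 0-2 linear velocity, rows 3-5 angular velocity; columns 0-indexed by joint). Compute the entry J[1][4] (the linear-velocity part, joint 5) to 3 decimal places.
-2.828

axis z_4 = (0.5000,0.5000,0.7071); lever o_n−o_4 = (-0.0000,-0.0000,5.6569)
cross product → J_v[:, 4] = (2.8284,-2.8284,-0.0000)
J_ω[:, 4] = z_4
entry J[1][4] = -2.8284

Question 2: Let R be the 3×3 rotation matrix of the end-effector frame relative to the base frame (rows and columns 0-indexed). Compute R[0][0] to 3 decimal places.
-0.500

End-effector x-axis (col 0 of R) = (-0.5000,-0.5000,0.7071)
R[0][0] = -0.5000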